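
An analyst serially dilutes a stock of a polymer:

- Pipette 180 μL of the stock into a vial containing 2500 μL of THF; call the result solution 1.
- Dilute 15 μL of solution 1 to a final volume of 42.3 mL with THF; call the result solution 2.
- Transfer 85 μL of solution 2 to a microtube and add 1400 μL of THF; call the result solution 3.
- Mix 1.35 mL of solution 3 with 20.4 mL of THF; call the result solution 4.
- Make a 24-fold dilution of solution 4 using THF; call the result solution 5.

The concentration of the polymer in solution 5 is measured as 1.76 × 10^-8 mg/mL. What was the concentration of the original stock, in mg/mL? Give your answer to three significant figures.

4.99 mg/mL

Step 1: 180 μL + 2500 μL = 2680 μL total → factor 2680/180 = 14.889
Step 2: 15 μL brought to 42.3 mL → factor 42300/15 = 2820
Step 3: 85 μL + 1400 μL = 1485 μL total → factor 1485/85 = 17.471
Step 4: 1.35 mL + 20.4 mL = 21.75 mL total → factor 21.75/1.35 = 16.111
Step 5: 24-fold → factor 24
Overall dilution factor = 14.889 × 2820 × 17.471 × 16.111 × 24 = 2.8363 × 10^8
Stock = 1.76 × 10^-8 mg/mL × 2.8363 × 10^8 = 4.99 mg/mL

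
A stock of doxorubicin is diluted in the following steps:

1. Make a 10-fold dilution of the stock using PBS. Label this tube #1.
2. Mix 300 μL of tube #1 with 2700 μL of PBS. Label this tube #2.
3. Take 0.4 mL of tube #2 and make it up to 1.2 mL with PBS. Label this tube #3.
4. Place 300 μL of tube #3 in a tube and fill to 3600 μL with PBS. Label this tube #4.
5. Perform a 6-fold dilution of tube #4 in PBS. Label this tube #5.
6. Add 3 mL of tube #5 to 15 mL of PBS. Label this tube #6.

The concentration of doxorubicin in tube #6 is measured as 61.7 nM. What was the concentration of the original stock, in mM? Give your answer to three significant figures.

8.00 mM

Step 1: 10-fold → factor 10
Step 2: 300 μL + 2700 μL = 3000 μL total → factor 3000/300 = 10
Step 3: 0.4 mL brought to 1.2 mL → factor 1.2/0.4 = 3
Step 4: 300 μL brought to 3600 μL → factor 3600/300 = 12
Step 5: 6-fold → factor 6
Step 6: 3 mL + 15 mL = 18 mL total → factor 18/3 = 6
Overall dilution factor = 10 × 10 × 3 × 12 × 6 × 6 = 1.296 × 10^5
Stock = 61.7 nM × 1.296 × 10^5 = 7.996 × 10^6 nM = 8.00 mM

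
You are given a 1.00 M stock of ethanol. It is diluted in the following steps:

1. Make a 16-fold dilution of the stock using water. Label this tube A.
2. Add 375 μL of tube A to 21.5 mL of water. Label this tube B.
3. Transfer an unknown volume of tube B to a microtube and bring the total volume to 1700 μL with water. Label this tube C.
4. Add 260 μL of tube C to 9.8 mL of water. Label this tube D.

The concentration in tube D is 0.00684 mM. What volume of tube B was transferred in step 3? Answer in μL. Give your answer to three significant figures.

420 μL

Step 1: 16-fold → factor 16
Step 2: 375 μL + 21.5 mL = 21875 μL total → factor 21875/375 = 58.333
Step 3: v brought to 1700 μL → factor = 1700 μL/v
Step 4: 260 μL + 9.8 mL = 10060 μL total → factor 10060/260 = 38.692
Product of known-step factors = 36113
Overall factor = 1.00 M / (0.00684 mM) = 1.462 × 10^5
Step-3 factor = 1.462 × 10^5 / 36113 = 4.0484
v = 1700 μL / 4.0484 = 420 μL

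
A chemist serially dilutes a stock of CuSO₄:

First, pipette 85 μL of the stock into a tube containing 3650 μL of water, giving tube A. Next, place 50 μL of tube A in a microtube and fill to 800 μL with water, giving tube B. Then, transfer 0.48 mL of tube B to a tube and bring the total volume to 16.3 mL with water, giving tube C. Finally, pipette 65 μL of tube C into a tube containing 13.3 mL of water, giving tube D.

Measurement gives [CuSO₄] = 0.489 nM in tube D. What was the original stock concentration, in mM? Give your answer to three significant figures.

Step 1: 85 μL + 3650 μL = 3735 μL total → factor 3735/85 = 43.941
Step 2: 50 μL brought to 800 μL → factor 800/50 = 16
Step 3: 0.48 mL brought to 16.3 mL → factor 16.3/0.48 = 33.958
Step 4: 65 μL + 13.3 mL = 13365 μL total → factor 13365/65 = 205.62
Overall dilution factor = 43.941 × 16 × 33.958 × 205.62 = 4.909 × 10^6
Stock = 0.489 nM × 4.909 × 10^6 = 2.401 × 10^6 nM = 2.40 mM

2.40 mM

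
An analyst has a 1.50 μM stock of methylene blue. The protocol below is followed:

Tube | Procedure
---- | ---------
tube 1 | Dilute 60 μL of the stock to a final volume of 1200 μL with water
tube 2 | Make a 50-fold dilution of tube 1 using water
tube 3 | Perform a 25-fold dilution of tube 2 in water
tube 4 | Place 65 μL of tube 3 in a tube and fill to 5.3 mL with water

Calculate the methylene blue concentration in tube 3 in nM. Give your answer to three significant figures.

Step 1: 60 μL brought to 1200 μL → factor 1200/60 = 20
Step 2: 50-fold → factor 50
Step 3: 25-fold → factor 25
Dilution factor through tube 3 = 20 × 50 × 25 = 25000
[tube 3] = 1.50 μM / 25000 = 6.000 × 10^-5 μM = 0.0600 nM

0.0600 nM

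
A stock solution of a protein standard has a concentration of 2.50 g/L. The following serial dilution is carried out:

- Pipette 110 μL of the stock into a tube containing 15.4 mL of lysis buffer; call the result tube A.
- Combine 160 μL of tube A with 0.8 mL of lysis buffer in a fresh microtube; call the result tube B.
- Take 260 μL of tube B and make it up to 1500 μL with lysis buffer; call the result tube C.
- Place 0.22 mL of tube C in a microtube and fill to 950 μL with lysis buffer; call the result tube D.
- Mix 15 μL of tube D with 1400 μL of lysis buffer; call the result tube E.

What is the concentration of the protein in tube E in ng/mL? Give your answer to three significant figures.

Step 1: 110 μL + 15.4 mL = 15510 μL total → factor 15510/110 = 141
Step 2: 160 μL + 0.8 mL = 960 μL total → factor 960/160 = 6
Step 3: 260 μL brought to 1500 μL → factor 1500/260 = 5.7692
Step 4: 0.22 mL brought to 950 μL → factor 0.95/0.22 = 4.3182
Step 5: 15 μL + 1400 μL = 1415 μL total → factor 1415/15 = 94.333
Overall dilution factor = 141 × 6 × 5.7692 × 4.3182 × 94.333 = 1.9882 × 10^6
Final = 2.50 g/L / 1.9882 × 10^6 = 1.257 × 10^-6 g/L = 1.26 ng/mL

1.26 ng/mL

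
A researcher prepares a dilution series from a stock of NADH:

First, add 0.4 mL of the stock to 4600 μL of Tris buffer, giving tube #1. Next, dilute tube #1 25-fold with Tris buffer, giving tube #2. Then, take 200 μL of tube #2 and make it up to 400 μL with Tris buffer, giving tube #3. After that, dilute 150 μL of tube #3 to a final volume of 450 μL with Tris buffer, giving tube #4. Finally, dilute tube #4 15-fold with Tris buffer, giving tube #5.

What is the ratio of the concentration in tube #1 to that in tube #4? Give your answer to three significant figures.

150

Step 1: 0.4 mL + 4600 μL = 5 mL total → factor 5/0.4 = 12.5
Step 2: 25-fold → factor 25
Step 3: 200 μL brought to 400 μL → factor 400/200 = 2
Step 4: 150 μL brought to 450 μL → factor 450/150 = 3
Dilution factor to tube #1 = 12.5; to tube #4 = 1875
[tube #1]/[tube #4] = (factor to tube #4)/(factor to tube #1) = 1875/12.5 = 150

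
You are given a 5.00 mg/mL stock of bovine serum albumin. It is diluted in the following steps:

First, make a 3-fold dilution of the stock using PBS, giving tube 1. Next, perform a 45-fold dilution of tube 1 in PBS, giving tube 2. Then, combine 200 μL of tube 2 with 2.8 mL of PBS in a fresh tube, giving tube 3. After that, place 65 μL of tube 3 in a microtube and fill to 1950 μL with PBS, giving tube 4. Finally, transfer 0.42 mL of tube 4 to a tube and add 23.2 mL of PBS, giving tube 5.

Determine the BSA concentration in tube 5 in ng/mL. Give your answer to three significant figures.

Step 1: 3-fold → factor 3
Step 2: 45-fold → factor 45
Step 3: 200 μL + 2.8 mL = 3000 μL total → factor 3000/200 = 15
Step 4: 65 μL brought to 1950 μL → factor 1950/65 = 30
Step 5: 0.42 mL + 23.2 mL = 23.62 mL total → factor 23.62/0.42 = 56.238
Overall dilution factor = 3 × 45 × 15 × 30 × 56.238 = 3.4165 × 10^6
Final = 5.00 mg/mL / 3.4165 × 10^6 = 1.464 × 10^-6 mg/mL = 1.46 ng/mL

1.46 ng/mL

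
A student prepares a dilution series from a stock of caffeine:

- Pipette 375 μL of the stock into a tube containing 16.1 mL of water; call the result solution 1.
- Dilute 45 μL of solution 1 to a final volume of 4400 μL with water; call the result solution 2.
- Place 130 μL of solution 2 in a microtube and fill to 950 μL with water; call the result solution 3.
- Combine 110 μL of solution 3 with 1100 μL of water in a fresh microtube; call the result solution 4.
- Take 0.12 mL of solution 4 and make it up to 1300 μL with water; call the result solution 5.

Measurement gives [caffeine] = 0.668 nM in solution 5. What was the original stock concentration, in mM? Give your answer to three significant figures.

2.50 mM

Step 1: 375 μL + 16.1 mL = 16475 μL total → factor 16475/375 = 43.933
Step 2: 45 μL brought to 4400 μL → factor 4400/45 = 97.778
Step 3: 130 μL brought to 950 μL → factor 950/130 = 7.3077
Step 4: 110 μL + 1100 μL = 1210 μL total → factor 1210/110 = 11
Step 5: 0.12 mL brought to 1300 μL → factor 1.3/0.12 = 10.833
Overall dilution factor = 43.933 × 97.778 × 7.3077 × 11 × 10.833 = 3.7408 × 10^6
Stock = 0.668 nM × 3.7408 × 10^6 = 2.499 × 10^6 nM = 2.50 mM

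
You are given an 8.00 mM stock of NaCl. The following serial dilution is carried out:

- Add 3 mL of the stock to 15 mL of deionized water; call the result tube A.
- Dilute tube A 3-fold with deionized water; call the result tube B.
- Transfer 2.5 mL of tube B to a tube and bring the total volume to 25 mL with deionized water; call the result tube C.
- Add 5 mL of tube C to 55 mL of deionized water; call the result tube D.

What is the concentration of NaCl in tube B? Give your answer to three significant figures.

0.444 mM

Step 1: 3 mL + 15 mL = 18 mL total → factor 18/3 = 6
Step 2: 3-fold → factor 3
Dilution factor through tube B = 6 × 3 = 18
[tube B] = 8.00 mM / 18 = 0.444 mM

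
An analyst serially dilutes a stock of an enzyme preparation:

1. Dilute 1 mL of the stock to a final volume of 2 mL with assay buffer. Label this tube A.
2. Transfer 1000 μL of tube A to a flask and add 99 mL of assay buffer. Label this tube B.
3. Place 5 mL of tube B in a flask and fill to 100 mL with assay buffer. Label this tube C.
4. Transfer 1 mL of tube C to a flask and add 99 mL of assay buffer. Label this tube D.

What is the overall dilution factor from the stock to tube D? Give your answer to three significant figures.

Step 1: 1 mL brought to 2 mL → factor 2/1 = 2
Step 2: 1000 μL + 99 mL = 1 × 10^5 μL total → factor 1 × 10^5/1000 = 100
Step 3: 5 mL brought to 100 mL → factor 100/5 = 20
Step 4: 1 mL + 99 mL = 100 mL total → factor 100/1 = 100
Overall dilution factor = 2 × 100 × 20 × 100 = 4 × 10^5

4.00 × 10^5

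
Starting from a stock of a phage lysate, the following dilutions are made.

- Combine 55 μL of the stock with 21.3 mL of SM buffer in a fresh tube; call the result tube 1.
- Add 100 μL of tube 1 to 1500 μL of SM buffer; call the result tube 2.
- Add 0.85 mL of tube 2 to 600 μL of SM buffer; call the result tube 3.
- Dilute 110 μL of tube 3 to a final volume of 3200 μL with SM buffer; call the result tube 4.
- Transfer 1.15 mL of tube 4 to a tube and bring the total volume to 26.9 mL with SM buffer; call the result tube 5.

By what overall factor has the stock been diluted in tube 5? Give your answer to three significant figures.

7.21 × 10^6

Step 1: 55 μL + 21.3 mL = 21355 μL total → factor 21355/55 = 388.27
Step 2: 100 μL + 1500 μL = 1600 μL total → factor 1600/100 = 16
Step 3: 0.85 mL + 600 μL = 1.45 mL total → factor 1.45/0.85 = 1.7059
Step 4: 110 μL brought to 3200 μL → factor 3200/110 = 29.091
Step 5: 1.15 mL brought to 26.9 mL → factor 26.9/1.15 = 23.391
Overall dilution factor = 388.27 × 16 × 1.7059 × 29.091 × 23.391 = 7.2114 × 10^6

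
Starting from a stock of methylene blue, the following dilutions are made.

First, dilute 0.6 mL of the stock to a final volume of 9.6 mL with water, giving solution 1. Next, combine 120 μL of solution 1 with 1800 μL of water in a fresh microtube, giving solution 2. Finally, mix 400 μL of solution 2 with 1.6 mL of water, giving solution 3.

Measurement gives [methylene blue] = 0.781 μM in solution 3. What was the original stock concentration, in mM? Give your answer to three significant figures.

Step 1: 0.6 mL brought to 9.6 mL → factor 9.6/0.6 = 16
Step 2: 120 μL + 1800 μL = 1920 μL total → factor 1920/120 = 16
Step 3: 400 μL + 1.6 mL = 2000 μL total → factor 2000/400 = 5
Overall dilution factor = 16 × 16 × 5 = 1280
Stock = 0.781 μM × 1280 = 999.7 μM = 1.00 mM

1.00 mM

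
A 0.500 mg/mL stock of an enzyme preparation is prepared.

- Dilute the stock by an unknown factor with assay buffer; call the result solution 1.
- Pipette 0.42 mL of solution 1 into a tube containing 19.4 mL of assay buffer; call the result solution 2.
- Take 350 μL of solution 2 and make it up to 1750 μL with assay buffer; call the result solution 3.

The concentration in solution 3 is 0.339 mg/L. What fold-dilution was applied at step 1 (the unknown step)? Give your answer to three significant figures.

Step 1: unknown factor x
Step 2: 0.42 mL + 19.4 mL = 19.82 mL total → factor 19.82/0.42 = 47.19
Step 3: 350 μL brought to 1750 μL → factor 1750/350 = 5
Product of known-step factors = 235.95
Overall factor = 0.500 mg/mL / (0.339 mg/L) = 1474.9
x = 1474.9 / 235.95 = 6.25

6.25-fold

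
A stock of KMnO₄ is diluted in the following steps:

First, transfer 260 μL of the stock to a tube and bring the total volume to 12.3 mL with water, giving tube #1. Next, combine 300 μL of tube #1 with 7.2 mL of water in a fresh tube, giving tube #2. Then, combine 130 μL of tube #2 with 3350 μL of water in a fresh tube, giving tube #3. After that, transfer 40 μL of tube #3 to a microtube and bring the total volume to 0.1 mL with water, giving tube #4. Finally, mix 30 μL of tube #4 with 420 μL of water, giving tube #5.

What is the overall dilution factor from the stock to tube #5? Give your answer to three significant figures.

1.19 × 10^6

Step 1: 260 μL brought to 12.3 mL → factor 12300/260 = 47.308
Step 2: 300 μL + 7.2 mL = 7500 μL total → factor 7500/300 = 25
Step 3: 130 μL + 3350 μL = 3480 μL total → factor 3480/130 = 26.769
Step 4: 40 μL brought to 0.1 mL → factor 100/40 = 2.5
Step 5: 30 μL + 420 μL = 450 μL total → factor 450/30 = 15
Overall dilution factor = 47.308 × 25 × 26.769 × 2.5 × 15 = 1.1872 × 10^6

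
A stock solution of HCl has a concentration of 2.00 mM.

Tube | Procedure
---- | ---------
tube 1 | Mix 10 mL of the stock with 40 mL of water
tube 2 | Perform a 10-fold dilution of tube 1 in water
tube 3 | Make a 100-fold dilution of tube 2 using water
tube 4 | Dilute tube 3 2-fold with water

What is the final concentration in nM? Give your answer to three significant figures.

200 nM

Step 1: 10 mL + 40 mL = 50 mL total → factor 50/10 = 5
Step 2: 10-fold → factor 10
Step 3: 100-fold → factor 100
Step 4: 2-fold → factor 2
Overall dilution factor = 5 × 10 × 100 × 2 = 10000
Final = 2.00 mM / 10000 = 0.0002000 mM = 200 nM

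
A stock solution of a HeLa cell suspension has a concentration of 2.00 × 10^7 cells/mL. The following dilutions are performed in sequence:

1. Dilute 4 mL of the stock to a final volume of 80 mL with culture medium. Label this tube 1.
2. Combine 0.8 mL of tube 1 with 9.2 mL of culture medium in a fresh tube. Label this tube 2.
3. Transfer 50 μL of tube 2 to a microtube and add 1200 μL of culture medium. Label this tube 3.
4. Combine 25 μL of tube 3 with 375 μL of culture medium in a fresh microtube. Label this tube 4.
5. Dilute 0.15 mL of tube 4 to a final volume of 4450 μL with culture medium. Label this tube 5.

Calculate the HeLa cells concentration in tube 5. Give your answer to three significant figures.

6.74 cells/mL

Step 1: 4 mL brought to 80 mL → factor 80/4 = 20
Step 2: 0.8 mL + 9.2 mL = 10 mL total → factor 10/0.8 = 12.5
Step 3: 50 μL + 1200 μL = 1250 μL total → factor 1250/50 = 25
Step 4: 25 μL + 375 μL = 400 μL total → factor 400/25 = 16
Step 5: 0.15 mL brought to 4450 μL → factor 4.45/0.15 = 29.667
Dilution factor through tube 5 = 20 × 12.5 × 25 × 16 × 29.667 = 2.9667 × 10^6
[tube 5] = 2.00 × 10^7 cells/mL / 2.9667 × 10^6 = 6.74 cells/mL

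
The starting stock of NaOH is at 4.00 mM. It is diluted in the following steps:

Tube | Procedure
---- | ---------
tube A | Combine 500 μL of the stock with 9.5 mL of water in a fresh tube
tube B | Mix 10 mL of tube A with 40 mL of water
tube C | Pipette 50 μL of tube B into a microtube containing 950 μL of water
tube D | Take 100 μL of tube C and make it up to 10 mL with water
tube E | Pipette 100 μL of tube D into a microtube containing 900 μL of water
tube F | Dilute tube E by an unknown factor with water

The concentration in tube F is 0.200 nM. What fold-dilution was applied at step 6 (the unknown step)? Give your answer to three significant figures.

Step 1: 500 μL + 9.5 mL = 10000 μL total → factor 10000/500 = 20
Step 2: 10 mL + 40 mL = 50 mL total → factor 50/10 = 5
Step 3: 50 μL + 950 μL = 1000 μL total → factor 1000/50 = 20
Step 4: 100 μL brought to 10 mL → factor 10000/100 = 100
Step 5: 100 μL + 900 μL = 1000 μL total → factor 1000/100 = 10
Step 6: unknown factor x
Product of known-step factors = 2 × 10^6
Overall factor = 4.00 mM / (0.200 nM) = 2 × 10^7
x = 2 × 10^7 / 2 × 10^6 = 10.0

10.0-fold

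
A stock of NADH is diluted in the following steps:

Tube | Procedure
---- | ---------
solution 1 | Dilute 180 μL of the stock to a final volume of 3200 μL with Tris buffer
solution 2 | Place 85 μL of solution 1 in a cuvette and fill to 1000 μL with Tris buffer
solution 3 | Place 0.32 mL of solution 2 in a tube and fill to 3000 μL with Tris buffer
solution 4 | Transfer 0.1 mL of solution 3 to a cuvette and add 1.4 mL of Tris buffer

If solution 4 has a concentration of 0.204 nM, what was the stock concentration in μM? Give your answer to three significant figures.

6.00 μM

Step 1: 180 μL brought to 3200 μL → factor 3200/180 = 17.778
Step 2: 85 μL brought to 1000 μL → factor 1000/85 = 11.765
Step 3: 0.32 mL brought to 3000 μL → factor 3/0.32 = 9.375
Step 4: 0.1 mL + 1.4 mL = 1.5 mL total → factor 1.5/0.1 = 15
Overall dilution factor = 17.778 × 11.765 × 9.375 × 15 = 29412
Stock = 0.204 nM × 29412 = 6000 nM = 6.00 μM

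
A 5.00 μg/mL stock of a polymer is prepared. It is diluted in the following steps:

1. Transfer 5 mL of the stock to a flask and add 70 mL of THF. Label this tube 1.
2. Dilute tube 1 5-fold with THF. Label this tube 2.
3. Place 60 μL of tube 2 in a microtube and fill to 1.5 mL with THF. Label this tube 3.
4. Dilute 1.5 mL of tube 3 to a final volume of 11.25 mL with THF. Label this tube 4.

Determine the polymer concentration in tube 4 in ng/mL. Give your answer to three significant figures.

Step 1: 5 mL + 70 mL = 75 mL total → factor 75/5 = 15
Step 2: 5-fold → factor 5
Step 3: 60 μL brought to 1.5 mL → factor 1500/60 = 25
Step 4: 1.5 mL brought to 11.25 mL → factor 11.25/1.5 = 7.5
Overall dilution factor = 15 × 5 × 25 × 7.5 = 14062
Final = 5.00 μg/mL / 14062 = 0.0003556 μg/mL = 0.356 ng/mL

0.356 ng/mL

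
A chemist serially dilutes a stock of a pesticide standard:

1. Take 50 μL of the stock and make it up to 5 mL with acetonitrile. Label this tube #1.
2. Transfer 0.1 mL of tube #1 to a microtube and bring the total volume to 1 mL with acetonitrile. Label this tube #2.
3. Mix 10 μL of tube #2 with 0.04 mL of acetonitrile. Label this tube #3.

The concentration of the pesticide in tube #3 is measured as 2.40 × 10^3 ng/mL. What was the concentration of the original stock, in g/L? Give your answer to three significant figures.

12.0 g/L

Step 1: 50 μL brought to 5 mL → factor 5000/50 = 100
Step 2: 0.1 mL brought to 1 mL → factor 1/0.1 = 10
Step 3: 10 μL + 0.04 mL = 50 μL total → factor 50/10 = 5
Overall dilution factor = 100 × 10 × 5 = 5000
Stock = 2.40 × 10^3 ng/mL × 5000 = 1.200 × 10^7 ng/mL = 12.0 g/L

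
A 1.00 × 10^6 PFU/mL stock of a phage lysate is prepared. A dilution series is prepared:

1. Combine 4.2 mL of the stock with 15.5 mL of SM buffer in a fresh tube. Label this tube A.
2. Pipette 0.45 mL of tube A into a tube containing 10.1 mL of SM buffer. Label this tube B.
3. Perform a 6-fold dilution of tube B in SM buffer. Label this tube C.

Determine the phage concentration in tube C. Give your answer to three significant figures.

Step 1: 4.2 mL + 15.5 mL = 19.7 mL total → factor 19.7/4.2 = 4.6905
Step 2: 0.45 mL + 10.1 mL = 10.55 mL total → factor 10.55/0.45 = 23.444
Step 3: 6-fold → factor 6
Overall dilution factor = 4.6905 × 23.444 × 6 = 659.79
Final = 1.00 × 10^6 PFU/mL / 659.79 = 1.52 × 10^3 PFU/mL

1.52 × 10^3 PFU/mL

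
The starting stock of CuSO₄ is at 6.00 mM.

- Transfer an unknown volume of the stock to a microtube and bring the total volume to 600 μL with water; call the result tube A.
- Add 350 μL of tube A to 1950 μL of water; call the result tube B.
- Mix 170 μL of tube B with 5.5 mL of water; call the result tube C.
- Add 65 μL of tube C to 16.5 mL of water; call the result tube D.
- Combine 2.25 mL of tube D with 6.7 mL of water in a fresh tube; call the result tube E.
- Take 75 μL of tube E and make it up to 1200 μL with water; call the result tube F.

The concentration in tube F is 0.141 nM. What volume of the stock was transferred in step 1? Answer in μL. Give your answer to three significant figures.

Step 1: v brought to 600 μL → factor = 600 μL/v
Step 2: 350 μL + 1950 μL = 2300 μL total → factor 2300/350 = 6.5714
Step 3: 170 μL + 5.5 mL = 5670 μL total → factor 5670/170 = 33.353
Step 4: 65 μL + 16.5 mL = 16565 μL total → factor 16565/65 = 254.85
Step 5: 2.25 mL + 6.7 mL = 8.95 mL total → factor 8.95/2.25 = 3.9778
Step 6: 75 μL brought to 1200 μL → factor 1200/75 = 16
Product of known-step factors = 3.5549 × 10^6
Overall factor = 6.00 mM / (0.141 nM) = 4.2553 × 10^7
Step-1 factor = 4.2553 × 10^7 / 3.5549 × 10^6 = 11.97
v = 600 μL / 11.97 = 50.1 μL

50.1 μL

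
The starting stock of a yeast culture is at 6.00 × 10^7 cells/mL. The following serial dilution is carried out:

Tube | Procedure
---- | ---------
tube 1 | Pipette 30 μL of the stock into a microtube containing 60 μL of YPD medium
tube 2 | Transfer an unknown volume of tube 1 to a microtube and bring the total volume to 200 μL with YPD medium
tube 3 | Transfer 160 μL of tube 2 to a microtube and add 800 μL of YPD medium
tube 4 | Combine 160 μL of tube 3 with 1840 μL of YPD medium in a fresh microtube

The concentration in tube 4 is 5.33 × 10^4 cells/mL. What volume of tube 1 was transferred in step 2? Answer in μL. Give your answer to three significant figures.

Step 1: 30 μL + 60 μL = 90 μL total → factor 90/30 = 3
Step 2: v brought to 200 μL → factor = 200 μL/v
Step 3: 160 μL + 800 μL = 960 μL total → factor 960/160 = 6
Step 4: 160 μL + 1840 μL = 2000 μL total → factor 2000/160 = 12.5
Product of known-step factors = 225
Overall factor = 6.00 × 10^7 cells/mL / (5.33 × 10^4 cells/mL) = 1125.7
Step-2 factor = 1125.7 / 225 = 5.0031
v = 200 μL / 5.0031 = 40.0 μL

40.0 μL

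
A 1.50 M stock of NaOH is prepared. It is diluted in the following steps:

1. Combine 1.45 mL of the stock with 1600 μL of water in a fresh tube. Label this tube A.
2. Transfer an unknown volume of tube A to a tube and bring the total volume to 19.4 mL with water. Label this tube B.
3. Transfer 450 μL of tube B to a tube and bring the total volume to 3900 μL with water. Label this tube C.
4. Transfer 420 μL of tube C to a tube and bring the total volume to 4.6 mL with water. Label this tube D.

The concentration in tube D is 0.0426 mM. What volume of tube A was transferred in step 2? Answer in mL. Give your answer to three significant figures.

0.110 mL

Step 1: 1.45 mL + 1600 μL = 3.05 mL total → factor 3.05/1.45 = 2.1034
Step 2: v brought to 19.4 mL → factor = 19.4 mL/v
Step 3: 450 μL brought to 3900 μL → factor 3900/450 = 8.6667
Step 4: 420 μL brought to 4.6 mL → factor 4600/420 = 10.952
Product of known-step factors = 199.66
Overall factor = 1.50 M / (0.0426 mM) = 35211
Step-2 factor = 35211 / 199.66 = 176.36
v = 19.4 mL / 176.36 = 0.110 mL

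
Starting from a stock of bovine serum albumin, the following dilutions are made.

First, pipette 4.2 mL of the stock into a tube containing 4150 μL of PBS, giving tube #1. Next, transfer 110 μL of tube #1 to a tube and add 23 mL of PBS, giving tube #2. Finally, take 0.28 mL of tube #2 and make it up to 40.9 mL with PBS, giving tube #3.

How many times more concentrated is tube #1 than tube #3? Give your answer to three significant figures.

3.07 × 10^4

Step 1: 4.2 mL + 4150 μL = 8.35 mL total → factor 8.35/4.2 = 1.9881
Step 2: 110 μL + 23 mL = 23110 μL total → factor 23110/110 = 210.09
Step 3: 0.28 mL brought to 40.9 mL → factor 40.9/0.28 = 146.07
Dilution factor to tube #1 = 1.9881; to tube #3 = 61011
[tube #1]/[tube #3] = (factor to tube #3)/(factor to tube #1) = 61011/1.9881 = 3.07 × 10^4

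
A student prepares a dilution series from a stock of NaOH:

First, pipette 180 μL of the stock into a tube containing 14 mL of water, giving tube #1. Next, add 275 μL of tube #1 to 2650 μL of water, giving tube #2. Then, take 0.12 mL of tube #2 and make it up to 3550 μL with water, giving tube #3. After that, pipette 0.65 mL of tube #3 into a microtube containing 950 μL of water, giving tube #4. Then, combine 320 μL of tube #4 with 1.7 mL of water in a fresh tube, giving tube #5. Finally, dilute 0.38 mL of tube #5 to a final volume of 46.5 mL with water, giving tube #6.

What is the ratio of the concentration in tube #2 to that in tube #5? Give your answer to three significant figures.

460

Step 1: 180 μL + 14 mL = 14180 μL total → factor 14180/180 = 78.778
Step 2: 275 μL + 2650 μL = 2925 μL total → factor 2925/275 = 10.636
Step 3: 0.12 mL brought to 3550 μL → factor 3.55/0.12 = 29.583
Step 4: 0.65 mL + 950 μL = 1.6 mL total → factor 1.6/0.65 = 2.4615
Step 5: 320 μL + 1.7 mL = 2020 μL total → factor 2020/320 = 6.3125
Dilution factor to tube #2 = 837.91; to tube #5 = 3.8517 × 10^5
[tube #2]/[tube #5] = (factor to tube #5)/(factor to tube #2) = 3.8517 × 10^5/837.91 = 460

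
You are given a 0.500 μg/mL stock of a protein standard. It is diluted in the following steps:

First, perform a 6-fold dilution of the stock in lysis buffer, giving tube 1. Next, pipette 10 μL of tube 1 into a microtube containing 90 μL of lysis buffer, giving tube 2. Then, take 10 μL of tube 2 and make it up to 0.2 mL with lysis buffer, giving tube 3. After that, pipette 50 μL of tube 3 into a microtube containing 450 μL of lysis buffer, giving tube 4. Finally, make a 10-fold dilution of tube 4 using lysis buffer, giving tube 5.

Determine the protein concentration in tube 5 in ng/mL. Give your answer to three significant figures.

Step 1: 6-fold → factor 6
Step 2: 10 μL + 90 μL = 100 μL total → factor 100/10 = 10
Step 3: 10 μL brought to 0.2 mL → factor 200/10 = 20
Step 4: 50 μL + 450 μL = 500 μL total → factor 500/50 = 10
Step 5: 10-fold → factor 10
Overall dilution factor = 6 × 10 × 20 × 10 × 10 = 1.2 × 10^5
Final = 0.500 μg/mL / 1.2 × 10^5 = 4.167 × 10^-6 μg/mL = 0.00417 ng/mL

0.00417 ng/mL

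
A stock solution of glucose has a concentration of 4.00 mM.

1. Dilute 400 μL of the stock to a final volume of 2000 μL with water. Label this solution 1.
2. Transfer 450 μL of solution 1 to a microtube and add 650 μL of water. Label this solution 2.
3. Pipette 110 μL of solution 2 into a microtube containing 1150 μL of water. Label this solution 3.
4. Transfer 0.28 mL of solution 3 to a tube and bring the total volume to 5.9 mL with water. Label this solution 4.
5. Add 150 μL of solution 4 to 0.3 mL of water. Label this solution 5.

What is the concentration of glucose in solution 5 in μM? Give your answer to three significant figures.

0.452 μM

Step 1: 400 μL brought to 2000 μL → factor 2000/400 = 5
Step 2: 450 μL + 650 μL = 1100 μL total → factor 1100/450 = 2.4444
Step 3: 110 μL + 1150 μL = 1260 μL total → factor 1260/110 = 11.455
Step 4: 0.28 mL brought to 5.9 mL → factor 5.9/0.28 = 21.071
Step 5: 150 μL + 0.3 mL = 450 μL total → factor 450/150 = 3
Overall dilution factor = 5 × 2.4444 × 11.455 × 21.071 × 3 = 8850
Final = 4.00 mM / 8850 = 0.0004520 mM = 0.452 μM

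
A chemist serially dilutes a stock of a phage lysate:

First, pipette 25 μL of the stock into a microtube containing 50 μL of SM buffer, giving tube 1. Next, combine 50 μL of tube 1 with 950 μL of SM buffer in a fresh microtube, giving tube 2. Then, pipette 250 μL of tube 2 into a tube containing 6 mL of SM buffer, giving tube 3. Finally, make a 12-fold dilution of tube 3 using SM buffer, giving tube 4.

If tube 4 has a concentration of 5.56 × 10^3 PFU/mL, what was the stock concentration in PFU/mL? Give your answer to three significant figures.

Step 1: 25 μL + 50 μL = 75 μL total → factor 75/25 = 3
Step 2: 50 μL + 950 μL = 1000 μL total → factor 1000/50 = 20
Step 3: 250 μL + 6 mL = 6250 μL total → factor 6250/250 = 25
Step 4: 12-fold → factor 12
Overall dilution factor = 3 × 20 × 25 × 12 = 18000
Stock = 5.56 × 10^3 PFU/mL × 18000 = 1.00 × 10^8 PFU/mL

1.00 × 10^8 PFU/mL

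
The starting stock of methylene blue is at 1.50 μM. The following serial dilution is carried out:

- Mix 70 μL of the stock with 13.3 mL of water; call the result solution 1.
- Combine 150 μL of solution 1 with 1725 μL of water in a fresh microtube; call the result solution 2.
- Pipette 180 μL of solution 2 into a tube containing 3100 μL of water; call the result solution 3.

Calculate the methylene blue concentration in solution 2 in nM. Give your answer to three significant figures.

0.628 nM

Step 1: 70 μL + 13.3 mL = 13370 μL total → factor 13370/70 = 191
Step 2: 150 μL + 1725 μL = 1875 μL total → factor 1875/150 = 12.5
Dilution factor through solution 2 = 191 × 12.5 = 2387.5
[solution 2] = 1.50 μM / 2387.5 = 0.0006283 μM = 0.628 nM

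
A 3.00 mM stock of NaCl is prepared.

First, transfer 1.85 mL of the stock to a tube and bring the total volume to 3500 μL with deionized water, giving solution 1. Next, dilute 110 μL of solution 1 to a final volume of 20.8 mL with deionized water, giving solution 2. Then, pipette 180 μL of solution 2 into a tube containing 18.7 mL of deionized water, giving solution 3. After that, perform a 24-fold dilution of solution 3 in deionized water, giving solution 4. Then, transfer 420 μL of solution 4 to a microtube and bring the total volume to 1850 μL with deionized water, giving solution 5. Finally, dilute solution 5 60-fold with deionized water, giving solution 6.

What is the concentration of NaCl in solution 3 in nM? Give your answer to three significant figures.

80.0 nM

Step 1: 1.85 mL brought to 3500 μL → factor 3.5/1.85 = 1.8919
Step 2: 110 μL brought to 20.8 mL → factor 20800/110 = 189.09
Step 3: 180 μL + 18.7 mL = 18880 μL total → factor 18880/180 = 104.89
Dilution factor through solution 3 = 1.8919 × 189.09 × 104.89 = 37523
[solution 3] = 3.00 mM / 37523 = 7.995 × 10^-5 mM = 80.0 nM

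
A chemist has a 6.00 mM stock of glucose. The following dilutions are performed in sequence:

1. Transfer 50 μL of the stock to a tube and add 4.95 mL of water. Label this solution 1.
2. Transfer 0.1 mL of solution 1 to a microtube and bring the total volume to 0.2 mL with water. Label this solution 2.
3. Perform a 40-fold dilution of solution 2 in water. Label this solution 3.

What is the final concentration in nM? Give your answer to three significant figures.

750 nM

Step 1: 50 μL + 4.95 mL = 5000 μL total → factor 5000/50 = 100
Step 2: 0.1 mL brought to 0.2 mL → factor 0.2/0.1 = 2
Step 3: 40-fold → factor 40
Overall dilution factor = 100 × 2 × 40 = 8000
Final = 6.00 mM / 8000 = 0.0007500 mM = 750 nM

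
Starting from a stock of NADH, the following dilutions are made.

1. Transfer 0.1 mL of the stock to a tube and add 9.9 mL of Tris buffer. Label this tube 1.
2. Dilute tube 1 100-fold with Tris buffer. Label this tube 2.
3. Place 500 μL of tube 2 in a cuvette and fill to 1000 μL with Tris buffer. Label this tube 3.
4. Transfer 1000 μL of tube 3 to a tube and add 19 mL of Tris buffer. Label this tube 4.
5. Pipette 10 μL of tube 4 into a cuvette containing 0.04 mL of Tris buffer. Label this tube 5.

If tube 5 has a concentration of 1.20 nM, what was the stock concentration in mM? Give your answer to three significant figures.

Step 1: 0.1 mL + 9.9 mL = 10 mL total → factor 10/0.1 = 100
Step 2: 100-fold → factor 100
Step 3: 500 μL brought to 1000 μL → factor 1000/500 = 2
Step 4: 1000 μL + 19 mL = 20000 μL total → factor 20000/1000 = 20
Step 5: 10 μL + 0.04 mL = 50 μL total → factor 50/10 = 5
Overall dilution factor = 100 × 100 × 2 × 20 × 5 = 2 × 10^6
Stock = 1.20 nM × 2 × 10^6 = 2.400 × 10^6 nM = 2.40 mM

2.40 mM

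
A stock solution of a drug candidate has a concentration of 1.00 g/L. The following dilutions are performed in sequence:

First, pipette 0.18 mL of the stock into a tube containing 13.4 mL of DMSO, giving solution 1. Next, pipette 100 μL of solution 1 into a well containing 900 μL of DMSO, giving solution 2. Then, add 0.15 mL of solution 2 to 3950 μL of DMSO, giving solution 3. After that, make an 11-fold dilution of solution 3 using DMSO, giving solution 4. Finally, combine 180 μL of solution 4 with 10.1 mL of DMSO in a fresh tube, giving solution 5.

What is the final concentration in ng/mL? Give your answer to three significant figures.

0.0772 ng/mL

Step 1: 0.18 mL + 13.4 mL = 13.58 mL total → factor 13.58/0.18 = 75.444
Step 2: 100 μL + 900 μL = 1000 μL total → factor 1000/100 = 10
Step 3: 0.15 mL + 3950 μL = 4.1 mL total → factor 4.1/0.15 = 27.333
Step 4: 11-fold → factor 11
Step 5: 180 μL + 10.1 mL = 10280 μL total → factor 10280/180 = 57.111
Overall dilution factor = 75.444 × 10 × 27.333 × 11 × 57.111 = 1.2955 × 10^7
Final = 1.00 g/L / 1.2955 × 10^7 = 7.719 × 10^-8 g/L = 0.0772 ng/mL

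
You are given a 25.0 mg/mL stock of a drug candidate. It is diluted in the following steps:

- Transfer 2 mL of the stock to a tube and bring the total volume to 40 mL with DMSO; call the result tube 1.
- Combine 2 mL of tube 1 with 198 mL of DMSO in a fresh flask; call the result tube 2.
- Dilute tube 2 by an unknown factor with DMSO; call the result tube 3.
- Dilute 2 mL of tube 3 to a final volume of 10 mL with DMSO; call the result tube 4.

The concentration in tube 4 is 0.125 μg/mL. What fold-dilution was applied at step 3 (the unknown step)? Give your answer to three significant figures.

20.0-fold

Step 1: 2 mL brought to 40 mL → factor 40/2 = 20
Step 2: 2 mL + 198 mL = 200 mL total → factor 200/2 = 100
Step 3: unknown factor x
Step 4: 2 mL brought to 10 mL → factor 10/2 = 5
Product of known-step factors = 10000
Overall factor = 25.0 mg/mL / (0.125 μg/mL) = 2 × 10^5
x = 2 × 10^5 / 10000 = 20.0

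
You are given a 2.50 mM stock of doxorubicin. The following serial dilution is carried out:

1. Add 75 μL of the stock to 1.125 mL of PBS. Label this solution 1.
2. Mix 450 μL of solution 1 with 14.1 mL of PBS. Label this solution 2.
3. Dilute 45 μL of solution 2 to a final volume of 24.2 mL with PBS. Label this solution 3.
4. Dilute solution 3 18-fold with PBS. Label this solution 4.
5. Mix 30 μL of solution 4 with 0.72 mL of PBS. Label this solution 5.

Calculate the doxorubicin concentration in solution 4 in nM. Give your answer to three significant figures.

Step 1: 75 μL + 1.125 mL = 1200 μL total → factor 1200/75 = 16
Step 2: 450 μL + 14.1 mL = 14550 μL total → factor 14550/450 = 32.333
Step 3: 45 μL brought to 24.2 mL → factor 24200/45 = 537.78
Step 4: 18-fold → factor 18
Dilution factor through solution 4 = 16 × 32.333 × 537.78 × 18 = 5.0078 × 10^6
[solution 4] = 2.50 mM / 5.0078 × 10^6 = 4.992 × 10^-7 mM = 0.499 nM

0.499 nM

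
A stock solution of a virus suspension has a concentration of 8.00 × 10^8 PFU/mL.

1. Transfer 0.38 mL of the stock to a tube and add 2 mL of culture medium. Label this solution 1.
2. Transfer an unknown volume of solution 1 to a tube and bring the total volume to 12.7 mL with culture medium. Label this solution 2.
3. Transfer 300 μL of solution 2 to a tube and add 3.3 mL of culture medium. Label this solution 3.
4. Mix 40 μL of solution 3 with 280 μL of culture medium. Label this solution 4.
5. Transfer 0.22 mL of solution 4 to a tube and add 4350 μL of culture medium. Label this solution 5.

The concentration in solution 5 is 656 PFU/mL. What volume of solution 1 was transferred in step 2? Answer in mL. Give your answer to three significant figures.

0.130 mL

Step 1: 0.38 mL + 2 mL = 2.38 mL total → factor 2.38/0.38 = 6.2632
Step 2: v brought to 12.7 mL → factor = 12.7 mL/v
Step 3: 300 μL + 3.3 mL = 3600 μL total → factor 3600/300 = 12
Step 4: 40 μL + 280 μL = 320 μL total → factor 320/40 = 8
Step 5: 0.22 mL + 4350 μL = 4.57 mL total → factor 4.57/0.22 = 20.773
Product of known-step factors = 12490
Overall factor = 8.00 × 10^8 PFU/mL / (656 PFU/mL) = 1.2195 × 10^6
Step-2 factor = 1.2195 × 10^6 / 12490 = 97.64
v = 12.7 mL / 97.64 = 0.130 mL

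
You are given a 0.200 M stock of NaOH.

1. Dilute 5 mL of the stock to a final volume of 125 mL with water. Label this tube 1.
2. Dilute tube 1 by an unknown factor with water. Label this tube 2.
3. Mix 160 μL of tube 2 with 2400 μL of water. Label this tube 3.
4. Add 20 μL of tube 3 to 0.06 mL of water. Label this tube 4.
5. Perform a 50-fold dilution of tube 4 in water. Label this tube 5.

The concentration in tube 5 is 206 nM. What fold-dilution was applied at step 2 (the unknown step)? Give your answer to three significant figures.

12.1-fold

Step 1: 5 mL brought to 125 mL → factor 125/5 = 25
Step 2: unknown factor x
Step 3: 160 μL + 2400 μL = 2560 μL total → factor 2560/160 = 16
Step 4: 20 μL + 0.06 mL = 80 μL total → factor 80/20 = 4
Step 5: 50-fold → factor 50
Product of known-step factors = 80000
Overall factor = 0.200 M / (206 nM) = 9.7087 × 10^5
x = 9.7087 × 10^5 / 80000 = 12.1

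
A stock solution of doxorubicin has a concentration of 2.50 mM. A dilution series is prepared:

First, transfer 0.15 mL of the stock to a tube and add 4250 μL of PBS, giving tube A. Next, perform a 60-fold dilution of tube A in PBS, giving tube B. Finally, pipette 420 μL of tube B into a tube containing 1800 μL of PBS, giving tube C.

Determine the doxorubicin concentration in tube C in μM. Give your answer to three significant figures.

0.269 μM

Step 1: 0.15 mL + 4250 μL = 4.4 mL total → factor 4.4/0.15 = 29.333
Step 2: 60-fold → factor 60
Step 3: 420 μL + 1800 μL = 2220 μL total → factor 2220/420 = 5.2857
Overall dilution factor = 29.333 × 60 × 5.2857 = 9302.9
Final = 2.50 mM / 9302.9 = 0.0002687 mM = 0.269 μM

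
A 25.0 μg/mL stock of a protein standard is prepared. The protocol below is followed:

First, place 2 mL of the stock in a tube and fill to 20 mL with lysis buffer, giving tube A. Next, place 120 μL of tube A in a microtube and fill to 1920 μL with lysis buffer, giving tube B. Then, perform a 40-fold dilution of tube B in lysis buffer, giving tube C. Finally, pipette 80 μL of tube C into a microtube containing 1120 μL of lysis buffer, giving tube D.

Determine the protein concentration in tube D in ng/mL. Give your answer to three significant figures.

Step 1: 2 mL brought to 20 mL → factor 20/2 = 10
Step 2: 120 μL brought to 1920 μL → factor 1920/120 = 16
Step 3: 40-fold → factor 40
Step 4: 80 μL + 1120 μL = 1200 μL total → factor 1200/80 = 15
Overall dilution factor = 10 × 16 × 40 × 15 = 96000
Final = 25.0 μg/mL / 96000 = 0.0002604 μg/mL = 0.260 ng/mL

0.260 ng/mL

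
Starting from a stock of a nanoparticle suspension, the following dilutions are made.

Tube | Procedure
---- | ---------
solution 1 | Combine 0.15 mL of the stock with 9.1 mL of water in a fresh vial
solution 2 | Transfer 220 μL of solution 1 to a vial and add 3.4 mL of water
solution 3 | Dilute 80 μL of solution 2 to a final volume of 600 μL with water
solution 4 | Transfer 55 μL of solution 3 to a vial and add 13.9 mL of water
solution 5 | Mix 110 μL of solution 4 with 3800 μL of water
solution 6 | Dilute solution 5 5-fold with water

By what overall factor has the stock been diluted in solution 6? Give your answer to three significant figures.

3.43 × 10^8

Step 1: 0.15 mL + 9.1 mL = 9.25 mL total → factor 9.25/0.15 = 61.667
Step 2: 220 μL + 3.4 mL = 3620 μL total → factor 3620/220 = 16.455
Step 3: 80 μL brought to 600 μL → factor 600/80 = 7.5
Step 4: 55 μL + 13.9 mL = 13955 μL total → factor 13955/55 = 253.73
Step 5: 110 μL + 3800 μL = 3910 μL total → factor 3910/110 = 35.545
Step 6: 5-fold → factor 5
Overall dilution factor = 61.667 × 16.455 × 7.5 × 253.73 × 35.545 × 5 = 3.4318 × 10^8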